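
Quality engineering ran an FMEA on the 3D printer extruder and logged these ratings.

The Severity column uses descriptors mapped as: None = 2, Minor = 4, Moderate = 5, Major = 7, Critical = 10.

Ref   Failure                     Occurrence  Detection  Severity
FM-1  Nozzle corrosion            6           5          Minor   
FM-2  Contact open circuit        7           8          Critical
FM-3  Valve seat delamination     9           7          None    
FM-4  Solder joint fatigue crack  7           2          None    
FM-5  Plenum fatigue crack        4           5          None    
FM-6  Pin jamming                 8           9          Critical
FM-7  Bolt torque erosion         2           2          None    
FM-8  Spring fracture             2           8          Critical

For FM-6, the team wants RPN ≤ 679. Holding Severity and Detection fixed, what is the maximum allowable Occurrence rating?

FM-6: S=10, O=8, D=9 → current RPN = 720.
Fixed product = 90. Need 90 × O ≤ 679, so O ≤ 679/90 = 7.54.
Maximum integer Occurrence rating = 7 (gives RPN 630; O=8 would give 720 > 679).

7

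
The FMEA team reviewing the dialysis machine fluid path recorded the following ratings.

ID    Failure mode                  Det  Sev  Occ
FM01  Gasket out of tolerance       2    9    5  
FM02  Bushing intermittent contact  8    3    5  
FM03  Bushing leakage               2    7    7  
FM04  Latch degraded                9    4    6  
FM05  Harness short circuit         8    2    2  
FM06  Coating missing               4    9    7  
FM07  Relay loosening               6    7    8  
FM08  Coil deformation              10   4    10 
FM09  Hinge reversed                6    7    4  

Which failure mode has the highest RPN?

FM08

RPN = Severity × Occurrence × Detection:
  FM01: 9 × 5 × 2 = 90
  FM02: 3 × 5 × 8 = 120
  FM03: 7 × 7 × 2 = 98
  FM04: 4 × 6 × 9 = 216
  FM05: 2 × 2 × 8 = 32
  FM06: 9 × 7 × 4 = 252
  FM07: 7 × 8 × 6 = 336
  FM08: 4 × 10 × 10 = 400
  FM09: 7 × 4 × 6 = 168
Highest RPN is 400 → FM08.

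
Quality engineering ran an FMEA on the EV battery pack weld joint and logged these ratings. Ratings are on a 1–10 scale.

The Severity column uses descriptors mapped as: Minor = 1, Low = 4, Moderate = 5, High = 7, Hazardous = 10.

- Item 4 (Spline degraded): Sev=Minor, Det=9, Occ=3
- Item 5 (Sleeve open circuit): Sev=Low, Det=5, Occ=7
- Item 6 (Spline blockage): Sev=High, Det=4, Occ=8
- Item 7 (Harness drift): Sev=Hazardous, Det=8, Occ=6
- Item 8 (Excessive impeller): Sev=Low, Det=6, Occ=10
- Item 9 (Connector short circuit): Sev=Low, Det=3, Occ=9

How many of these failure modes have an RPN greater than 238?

2

RPN = Severity × Occurrence × Detection:
  Item 4: 1 × 3 × 9 = 27
  Item 5: 4 × 7 × 5 = 140
  Item 6: 7 × 8 × 4 = 224
  Item 7: 10 × 6 × 8 = 480
  Item 8: 4 × 10 × 6 = 240
  Item 9: 4 × 9 × 3 = 108
Modes with RPN > 238: Item 7 (480), Item 8 (240) → 2.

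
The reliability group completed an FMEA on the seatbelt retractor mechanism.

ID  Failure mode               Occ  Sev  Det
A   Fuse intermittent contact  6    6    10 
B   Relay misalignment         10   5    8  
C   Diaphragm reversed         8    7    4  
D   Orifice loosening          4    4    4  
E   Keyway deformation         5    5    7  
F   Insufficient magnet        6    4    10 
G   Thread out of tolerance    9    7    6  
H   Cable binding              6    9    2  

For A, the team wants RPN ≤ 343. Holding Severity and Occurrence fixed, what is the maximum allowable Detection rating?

A: S=6, O=6, D=10 → current RPN = 360.
Fixed product = 36. Need 36 × D ≤ 343, so D ≤ 343/36 = 9.53.
Maximum integer Detection rating = 9 (gives RPN 324; D=10 would give 360 > 343).

9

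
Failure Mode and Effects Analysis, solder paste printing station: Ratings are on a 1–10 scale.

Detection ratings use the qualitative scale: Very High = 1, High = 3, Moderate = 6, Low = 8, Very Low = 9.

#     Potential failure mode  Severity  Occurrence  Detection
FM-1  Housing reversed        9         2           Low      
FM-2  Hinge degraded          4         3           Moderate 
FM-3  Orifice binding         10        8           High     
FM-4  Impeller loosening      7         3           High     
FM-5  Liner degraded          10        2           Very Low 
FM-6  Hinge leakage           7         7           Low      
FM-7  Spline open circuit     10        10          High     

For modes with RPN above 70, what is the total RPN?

RPN = Severity × Occurrence × Detection:
  FM-1: 9 × 2 × 8 = 144
  FM-2: 4 × 3 × 6 = 72
  FM-3: 10 × 8 × 3 = 240
  FM-4: 7 × 3 × 3 = 63
  FM-5: 10 × 2 × 9 = 180
  FM-6: 7 × 7 × 8 = 392
  FM-7: 10 × 10 × 3 = 300
RPN > 70: FM-1 (144), FM-2 (72), FM-3 (240), FM-5 (180), FM-6 (392), FM-7 (300).
Sum: 144 + 72 + 240 + 180 + 392 + 300 = 1328.

1328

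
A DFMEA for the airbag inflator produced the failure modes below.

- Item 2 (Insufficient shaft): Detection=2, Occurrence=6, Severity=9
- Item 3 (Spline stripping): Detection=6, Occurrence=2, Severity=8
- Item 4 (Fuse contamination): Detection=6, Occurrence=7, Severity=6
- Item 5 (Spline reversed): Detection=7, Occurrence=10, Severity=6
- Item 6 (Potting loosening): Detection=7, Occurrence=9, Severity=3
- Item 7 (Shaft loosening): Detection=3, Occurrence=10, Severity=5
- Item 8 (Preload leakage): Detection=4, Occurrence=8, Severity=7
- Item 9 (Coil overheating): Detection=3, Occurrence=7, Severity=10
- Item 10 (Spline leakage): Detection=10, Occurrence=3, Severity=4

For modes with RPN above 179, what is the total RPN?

1295

RPN = Severity × Occurrence × Detection:
  Item 2: 9 × 6 × 2 = 108
  Item 3: 8 × 2 × 6 = 96
  Item 4: 6 × 7 × 6 = 252
  Item 5: 6 × 10 × 7 = 420
  Item 6: 3 × 9 × 7 = 189
  Item 7: 5 × 10 × 3 = 150
  Item 8: 7 × 8 × 4 = 224
  Item 9: 10 × 7 × 3 = 210
  Item 10: 4 × 3 × 10 = 120
RPN > 179: Item 4 (252), Item 5 (420), Item 6 (189), Item 8 (224), Item 9 (210).
Sum: 252 + 420 + 189 + 224 + 210 = 1295.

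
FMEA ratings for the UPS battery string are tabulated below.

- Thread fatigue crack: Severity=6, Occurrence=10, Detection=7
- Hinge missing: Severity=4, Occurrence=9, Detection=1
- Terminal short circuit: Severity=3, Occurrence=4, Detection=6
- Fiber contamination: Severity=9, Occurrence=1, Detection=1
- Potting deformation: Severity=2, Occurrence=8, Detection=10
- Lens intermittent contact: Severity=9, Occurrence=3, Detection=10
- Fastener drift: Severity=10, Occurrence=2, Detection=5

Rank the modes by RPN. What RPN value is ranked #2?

270

RPN = Severity × Occurrence × Detection:
  Thread fatigue crack: 6 × 10 × 7 = 420
  Hinge missing: 4 × 9 × 1 = 36
  Terminal short circuit: 3 × 4 × 6 = 72
  Fiber contamination: 9 × 1 × 1 = 9
  Potting deformation: 2 × 8 × 10 = 160
  Lens intermittent contact: 9 × 3 × 10 = 270
  Fastener drift: 10 × 2 × 5 = 100
Sorted descending: 420, 270, 160, 100, 72, 36, 9.
The second-highest RPN is 270 (Lens intermittent contact).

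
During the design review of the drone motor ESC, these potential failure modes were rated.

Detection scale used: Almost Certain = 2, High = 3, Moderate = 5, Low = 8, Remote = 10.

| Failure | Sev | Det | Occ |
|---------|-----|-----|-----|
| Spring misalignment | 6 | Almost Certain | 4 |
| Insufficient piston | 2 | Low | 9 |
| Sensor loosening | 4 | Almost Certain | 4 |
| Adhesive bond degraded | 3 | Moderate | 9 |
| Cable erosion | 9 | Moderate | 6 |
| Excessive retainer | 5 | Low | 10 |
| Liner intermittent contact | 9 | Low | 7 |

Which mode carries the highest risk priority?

RPN = Severity × Occurrence × Detection:
  Spring misalignment: 6 × 4 × 2 = 48
  Insufficient piston: 2 × 9 × 8 = 144
  Sensor loosening: 4 × 4 × 2 = 32
  Adhesive bond degraded: 3 × 9 × 5 = 135
  Cable erosion: 9 × 6 × 5 = 270
  Excessive retainer: 5 × 10 × 8 = 400
  Liner intermittent contact: 9 × 7 × 8 = 504
Highest RPN is 504 → Liner intermittent contact.

Liner intermittent contact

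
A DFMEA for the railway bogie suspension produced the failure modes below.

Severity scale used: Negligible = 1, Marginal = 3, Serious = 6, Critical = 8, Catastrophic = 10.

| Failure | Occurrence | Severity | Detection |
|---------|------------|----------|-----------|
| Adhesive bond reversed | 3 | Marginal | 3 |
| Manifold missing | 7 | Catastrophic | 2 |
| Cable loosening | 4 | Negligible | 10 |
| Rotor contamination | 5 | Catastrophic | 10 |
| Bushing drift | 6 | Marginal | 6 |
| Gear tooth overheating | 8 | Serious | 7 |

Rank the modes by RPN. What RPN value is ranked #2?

RPN = Severity × Occurrence × Detection:
  Adhesive bond reversed: 3 × 3 × 3 = 27
  Manifold missing: 10 × 7 × 2 = 140
  Cable loosening: 1 × 4 × 10 = 40
  Rotor contamination: 10 × 5 × 10 = 500
  Bushing drift: 3 × 6 × 6 = 108
  Gear tooth overheating: 6 × 8 × 7 = 336
Sorted descending: 500, 336, 140, 108, 40, 27.
The second-highest RPN is 336 (Gear tooth overheating).

336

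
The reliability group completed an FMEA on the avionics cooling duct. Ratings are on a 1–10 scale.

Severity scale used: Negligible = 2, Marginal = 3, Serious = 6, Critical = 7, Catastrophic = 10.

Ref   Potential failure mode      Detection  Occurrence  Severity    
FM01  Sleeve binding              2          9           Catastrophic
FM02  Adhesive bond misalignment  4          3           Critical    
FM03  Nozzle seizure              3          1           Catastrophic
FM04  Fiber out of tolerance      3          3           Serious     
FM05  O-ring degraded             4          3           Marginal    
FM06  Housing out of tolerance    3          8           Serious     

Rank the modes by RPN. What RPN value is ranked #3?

84

RPN = Severity × Occurrence × Detection:
  FM01: 10 × 9 × 2 = 180
  FM02: 7 × 3 × 4 = 84
  FM03: 10 × 1 × 3 = 30
  FM04: 6 × 3 × 3 = 54
  FM05: 3 × 3 × 4 = 36
  FM06: 6 × 8 × 3 = 144
Sorted descending: 180, 144, 84, 54, 36, 30.
The third-highest RPN is 84 (FM02).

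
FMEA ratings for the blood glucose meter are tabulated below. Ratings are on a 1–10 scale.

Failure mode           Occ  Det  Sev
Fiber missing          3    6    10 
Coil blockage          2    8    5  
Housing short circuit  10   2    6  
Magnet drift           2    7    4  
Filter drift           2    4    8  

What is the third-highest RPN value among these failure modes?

80

RPN = Severity × Occurrence × Detection:
  Fiber missing: 10 × 3 × 6 = 180
  Coil blockage: 5 × 2 × 8 = 80
  Housing short circuit: 6 × 10 × 2 = 120
  Magnet drift: 4 × 2 × 7 = 56
  Filter drift: 8 × 2 × 4 = 64
Sorted descending: 180, 120, 80, 64, 56.
The third-highest RPN is 80 (Coil blockage).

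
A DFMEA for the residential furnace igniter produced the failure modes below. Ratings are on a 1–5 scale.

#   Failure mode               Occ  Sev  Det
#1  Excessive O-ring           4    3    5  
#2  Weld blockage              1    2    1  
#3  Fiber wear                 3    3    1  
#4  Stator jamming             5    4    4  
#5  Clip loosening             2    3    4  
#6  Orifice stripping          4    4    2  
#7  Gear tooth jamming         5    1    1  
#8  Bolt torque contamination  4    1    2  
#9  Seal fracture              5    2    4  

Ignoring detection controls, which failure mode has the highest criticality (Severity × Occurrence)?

Criticality = Severity × Occurrence:
  #1: 3 × 4 = 12
  #2: 2 × 1 = 2
  #3: 3 × 3 = 9
  #4: 4 × 5 = 20
  #5: 3 × 2 = 6
  #6: 4 × 4 = 16
  #7: 1 × 5 = 5
  #8: 1 × 4 = 4
  #9: 2 × 5 = 10
Highest criticality is 20 → #4.

#4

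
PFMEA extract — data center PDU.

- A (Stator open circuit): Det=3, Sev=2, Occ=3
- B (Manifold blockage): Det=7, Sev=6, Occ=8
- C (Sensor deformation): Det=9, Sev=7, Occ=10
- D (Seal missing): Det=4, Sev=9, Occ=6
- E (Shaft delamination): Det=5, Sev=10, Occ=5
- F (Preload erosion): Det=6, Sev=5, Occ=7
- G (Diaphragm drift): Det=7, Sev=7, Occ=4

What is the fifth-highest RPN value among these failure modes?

RPN = Severity × Occurrence × Detection:
  A: 2 × 3 × 3 = 18
  B: 6 × 8 × 7 = 336
  C: 7 × 10 × 9 = 630
  D: 9 × 6 × 4 = 216
  E: 10 × 5 × 5 = 250
  F: 5 × 7 × 6 = 210
  G: 7 × 4 × 7 = 196
Sorted descending: 630, 336, 250, 216, 210, 196, 18.
The fifth-highest RPN is 210 (F).

210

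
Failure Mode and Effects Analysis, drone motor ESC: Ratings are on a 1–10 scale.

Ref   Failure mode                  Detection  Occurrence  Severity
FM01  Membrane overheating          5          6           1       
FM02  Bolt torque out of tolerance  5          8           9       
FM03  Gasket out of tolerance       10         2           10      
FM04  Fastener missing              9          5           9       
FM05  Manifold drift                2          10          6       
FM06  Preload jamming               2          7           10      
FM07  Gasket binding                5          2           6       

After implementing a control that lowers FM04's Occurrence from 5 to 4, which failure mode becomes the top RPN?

RPN = Severity × Occurrence × Detection:
  FM01: 1 × 6 × 5 = 30
  FM02: 9 × 8 × 5 = 360
  FM03: 10 × 2 × 10 = 200
  FM04: 9 × 5 × 9 = 405
  FM05: 6 × 10 × 2 = 120
  FM06: 10 × 7 × 2 = 140
  FM07: 6 × 2 × 5 = 60
After action: FM04 → 9 × 4 × 9 = 324.
Revised RPNs: FM02=360, FM04=324, FM03=200, FM06=140, FM05=120, FM07=60, FM01=30.
Highest is now FM02 (360).

FM02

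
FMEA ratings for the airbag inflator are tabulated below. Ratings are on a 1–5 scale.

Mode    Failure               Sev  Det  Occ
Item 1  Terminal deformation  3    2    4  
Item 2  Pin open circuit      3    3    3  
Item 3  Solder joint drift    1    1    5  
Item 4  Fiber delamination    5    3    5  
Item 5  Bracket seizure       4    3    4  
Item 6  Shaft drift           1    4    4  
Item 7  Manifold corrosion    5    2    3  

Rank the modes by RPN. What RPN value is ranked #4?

RPN = Severity × Occurrence × Detection:
  Item 1: 3 × 4 × 2 = 24
  Item 2: 3 × 3 × 3 = 27
  Item 3: 1 × 5 × 1 = 5
  Item 4: 5 × 5 × 3 = 75
  Item 5: 4 × 4 × 3 = 48
  Item 6: 1 × 4 × 4 = 16
  Item 7: 5 × 3 × 2 = 30
Sorted descending: 75, 48, 30, 27, 24, 16, 5.
The fourth-highest RPN is 27 (Item 2).

27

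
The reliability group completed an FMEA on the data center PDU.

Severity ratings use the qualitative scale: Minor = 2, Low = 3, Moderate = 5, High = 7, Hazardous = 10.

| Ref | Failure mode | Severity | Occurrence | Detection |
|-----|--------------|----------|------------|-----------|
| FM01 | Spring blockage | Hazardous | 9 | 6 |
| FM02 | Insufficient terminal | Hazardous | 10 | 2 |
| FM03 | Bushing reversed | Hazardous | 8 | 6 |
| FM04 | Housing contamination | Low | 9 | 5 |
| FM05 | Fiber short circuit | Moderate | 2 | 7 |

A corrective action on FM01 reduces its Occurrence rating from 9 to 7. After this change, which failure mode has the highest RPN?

FM03

RPN = Severity × Occurrence × Detection:
  FM01: 10 × 9 × 6 = 540
  FM02: 10 × 10 × 2 = 200
  FM03: 10 × 8 × 6 = 480
  FM04: 3 × 9 × 5 = 135
  FM05: 5 × 2 × 7 = 70
After action: FM01 → 10 × 7 × 6 = 420.
Revised RPNs: FM03=480, FM01=420, FM02=200, FM04=135, FM05=70.
Highest is now FM03 (480).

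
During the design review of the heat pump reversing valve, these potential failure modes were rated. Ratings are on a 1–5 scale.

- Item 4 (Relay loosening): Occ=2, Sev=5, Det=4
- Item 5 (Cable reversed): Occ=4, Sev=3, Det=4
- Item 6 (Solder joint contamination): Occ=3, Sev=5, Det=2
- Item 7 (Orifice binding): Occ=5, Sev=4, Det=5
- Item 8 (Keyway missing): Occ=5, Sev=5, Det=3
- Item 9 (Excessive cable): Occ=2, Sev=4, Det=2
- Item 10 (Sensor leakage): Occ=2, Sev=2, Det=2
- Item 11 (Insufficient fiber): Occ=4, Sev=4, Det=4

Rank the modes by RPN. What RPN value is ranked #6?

RPN = Severity × Occurrence × Detection:
  Item 4: 5 × 2 × 4 = 40
  Item 5: 3 × 4 × 4 = 48
  Item 6: 5 × 3 × 2 = 30
  Item 7: 4 × 5 × 5 = 100
  Item 8: 5 × 5 × 3 = 75
  Item 9: 4 × 2 × 2 = 16
  Item 10: 2 × 2 × 2 = 8
  Item 11: 4 × 4 × 4 = 64
Sorted descending: 100, 75, 64, 48, 40, 30, 16, 8.
The sixth-highest RPN is 30 (Item 6).

30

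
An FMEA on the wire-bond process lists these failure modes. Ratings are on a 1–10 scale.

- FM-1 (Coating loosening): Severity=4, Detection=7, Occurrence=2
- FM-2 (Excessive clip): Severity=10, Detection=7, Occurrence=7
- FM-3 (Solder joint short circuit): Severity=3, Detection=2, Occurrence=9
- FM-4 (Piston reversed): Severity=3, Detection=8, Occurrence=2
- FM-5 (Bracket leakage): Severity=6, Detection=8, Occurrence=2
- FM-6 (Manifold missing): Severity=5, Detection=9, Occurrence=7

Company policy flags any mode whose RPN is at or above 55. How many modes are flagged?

4

RPN = Severity × Occurrence × Detection:
  FM-1: 4 × 2 × 7 = 56
  FM-2: 10 × 7 × 7 = 490
  FM-3: 3 × 9 × 2 = 54
  FM-4: 3 × 2 × 8 = 48
  FM-5: 6 × 2 × 8 = 96
  FM-6: 5 × 7 × 9 = 315
Modes with RPN ≥ 55: FM-1 (56), FM-2 (490), FM-5 (96), FM-6 (315) → 4.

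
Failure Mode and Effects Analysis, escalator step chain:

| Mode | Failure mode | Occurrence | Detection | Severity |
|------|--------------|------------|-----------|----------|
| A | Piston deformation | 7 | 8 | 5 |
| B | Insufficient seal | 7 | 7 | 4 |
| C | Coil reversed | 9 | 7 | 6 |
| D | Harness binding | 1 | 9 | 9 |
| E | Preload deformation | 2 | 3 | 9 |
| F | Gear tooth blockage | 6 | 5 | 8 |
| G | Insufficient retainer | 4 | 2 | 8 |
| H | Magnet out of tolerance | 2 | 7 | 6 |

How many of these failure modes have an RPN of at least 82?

RPN = Severity × Occurrence × Detection:
  A: 5 × 7 × 8 = 280
  B: 4 × 7 × 7 = 196
  C: 6 × 9 × 7 = 378
  D: 9 × 1 × 9 = 81
  E: 9 × 2 × 3 = 54
  F: 8 × 6 × 5 = 240
  G: 8 × 4 × 2 = 64
  H: 6 × 2 × 7 = 84
Modes with RPN ≥ 82: A (280), B (196), C (378), F (240), H (84) → 5.

5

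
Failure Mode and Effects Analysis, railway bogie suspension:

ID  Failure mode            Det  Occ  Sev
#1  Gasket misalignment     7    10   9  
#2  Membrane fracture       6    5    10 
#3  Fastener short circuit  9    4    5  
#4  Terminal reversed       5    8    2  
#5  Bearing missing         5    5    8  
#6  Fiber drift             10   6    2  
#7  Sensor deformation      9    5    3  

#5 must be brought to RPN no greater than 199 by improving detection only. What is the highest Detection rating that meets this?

4

#5: S=8, O=5, D=5 → current RPN = 200.
Fixed product = 40. Need 40 × D ≤ 199, so D ≤ 199/40 = 4.97.
Maximum integer Detection rating = 4 (gives RPN 160; D=5 would give 200 > 199).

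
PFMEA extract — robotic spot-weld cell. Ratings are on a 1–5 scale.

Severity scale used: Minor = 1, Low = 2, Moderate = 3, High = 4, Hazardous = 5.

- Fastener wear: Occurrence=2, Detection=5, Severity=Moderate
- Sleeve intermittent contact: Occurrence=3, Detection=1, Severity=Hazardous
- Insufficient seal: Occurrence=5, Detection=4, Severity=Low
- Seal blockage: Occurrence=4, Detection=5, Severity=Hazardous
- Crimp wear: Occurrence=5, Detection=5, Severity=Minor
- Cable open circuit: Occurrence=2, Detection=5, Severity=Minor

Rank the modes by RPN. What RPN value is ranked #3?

30

RPN = Severity × Occurrence × Detection:
  Fastener wear: 3 × 2 × 5 = 30
  Sleeve intermittent contact: 5 × 3 × 1 = 15
  Insufficient seal: 2 × 5 × 4 = 40
  Seal blockage: 5 × 4 × 5 = 100
  Crimp wear: 1 × 5 × 5 = 25
  Cable open circuit: 1 × 2 × 5 = 10
Sorted descending: 100, 40, 30, 25, 15, 10.
The third-highest RPN is 30 (Fastener wear).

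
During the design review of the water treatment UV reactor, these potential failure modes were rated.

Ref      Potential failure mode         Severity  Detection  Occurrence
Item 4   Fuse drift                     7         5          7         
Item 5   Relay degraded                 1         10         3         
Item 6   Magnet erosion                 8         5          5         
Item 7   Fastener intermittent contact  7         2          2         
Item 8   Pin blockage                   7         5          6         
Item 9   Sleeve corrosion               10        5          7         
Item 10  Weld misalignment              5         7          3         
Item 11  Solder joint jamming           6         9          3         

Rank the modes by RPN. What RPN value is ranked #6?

RPN = Severity × Occurrence × Detection:
  Item 4: 7 × 7 × 5 = 245
  Item 5: 1 × 3 × 10 = 30
  Item 6: 8 × 5 × 5 = 200
  Item 7: 7 × 2 × 2 = 28
  Item 8: 7 × 6 × 5 = 210
  Item 9: 10 × 7 × 5 = 350
  Item 10: 5 × 3 × 7 = 105
  Item 11: 6 × 3 × 9 = 162
Sorted descending: 350, 245, 210, 200, 162, 105, 30, 28.
The sixth-highest RPN is 105 (Item 10).

105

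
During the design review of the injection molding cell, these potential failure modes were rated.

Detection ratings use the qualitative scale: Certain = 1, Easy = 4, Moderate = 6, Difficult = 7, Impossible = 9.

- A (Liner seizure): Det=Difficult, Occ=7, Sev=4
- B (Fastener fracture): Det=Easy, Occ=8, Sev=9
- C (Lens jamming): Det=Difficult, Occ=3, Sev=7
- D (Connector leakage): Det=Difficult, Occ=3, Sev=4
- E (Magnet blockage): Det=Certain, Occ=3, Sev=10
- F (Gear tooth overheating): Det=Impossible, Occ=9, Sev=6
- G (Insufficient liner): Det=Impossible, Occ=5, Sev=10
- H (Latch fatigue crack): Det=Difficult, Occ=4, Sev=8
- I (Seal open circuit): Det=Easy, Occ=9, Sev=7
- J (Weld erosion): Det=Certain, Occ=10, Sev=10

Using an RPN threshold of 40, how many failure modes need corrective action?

9

RPN = Severity × Occurrence × Detection:
  A: 4 × 7 × 7 = 196
  B: 9 × 8 × 4 = 288
  C: 7 × 3 × 7 = 147
  D: 4 × 3 × 7 = 84
  E: 10 × 3 × 1 = 30
  F: 6 × 9 × 9 = 486
  G: 10 × 5 × 9 = 450
  H: 8 × 4 × 7 = 224
  I: 7 × 9 × 4 = 252
  J: 10 × 10 × 1 = 100
Modes with RPN ≥ 40: A (196), B (288), C (147), D (84), F (486), G (450), H (224), I (252), J (100) → 9.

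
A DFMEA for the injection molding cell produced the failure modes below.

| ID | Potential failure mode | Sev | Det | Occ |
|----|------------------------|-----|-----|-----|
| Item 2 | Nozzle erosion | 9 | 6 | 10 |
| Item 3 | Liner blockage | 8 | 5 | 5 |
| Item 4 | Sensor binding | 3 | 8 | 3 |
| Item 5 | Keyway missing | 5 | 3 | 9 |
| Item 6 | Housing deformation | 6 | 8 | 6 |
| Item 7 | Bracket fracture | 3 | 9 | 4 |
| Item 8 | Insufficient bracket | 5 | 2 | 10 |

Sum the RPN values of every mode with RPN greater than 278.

828

RPN = Severity × Occurrence × Detection:
  Item 2: 9 × 10 × 6 = 540
  Item 3: 8 × 5 × 5 = 200
  Item 4: 3 × 3 × 8 = 72
  Item 5: 5 × 9 × 3 = 135
  Item 6: 6 × 6 × 8 = 288
  Item 7: 3 × 4 × 9 = 108
  Item 8: 5 × 10 × 2 = 100
RPN > 278: Item 2 (540), Item 6 (288).
Sum: 540 + 288 = 828.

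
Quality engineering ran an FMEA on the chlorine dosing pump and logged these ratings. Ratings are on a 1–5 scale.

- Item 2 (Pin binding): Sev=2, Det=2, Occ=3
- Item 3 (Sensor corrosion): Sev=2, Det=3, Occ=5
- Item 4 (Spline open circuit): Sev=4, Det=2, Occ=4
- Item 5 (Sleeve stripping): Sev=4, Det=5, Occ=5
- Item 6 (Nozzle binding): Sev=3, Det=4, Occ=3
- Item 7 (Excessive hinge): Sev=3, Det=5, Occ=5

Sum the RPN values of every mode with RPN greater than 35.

211

RPN = Severity × Occurrence × Detection:
  Item 2: 2 × 3 × 2 = 12
  Item 3: 2 × 5 × 3 = 30
  Item 4: 4 × 4 × 2 = 32
  Item 5: 4 × 5 × 5 = 100
  Item 6: 3 × 3 × 4 = 36
  Item 7: 3 × 5 × 5 = 75
RPN > 35: Item 5 (100), Item 6 (36), Item 7 (75).
Sum: 100 + 36 + 75 = 211.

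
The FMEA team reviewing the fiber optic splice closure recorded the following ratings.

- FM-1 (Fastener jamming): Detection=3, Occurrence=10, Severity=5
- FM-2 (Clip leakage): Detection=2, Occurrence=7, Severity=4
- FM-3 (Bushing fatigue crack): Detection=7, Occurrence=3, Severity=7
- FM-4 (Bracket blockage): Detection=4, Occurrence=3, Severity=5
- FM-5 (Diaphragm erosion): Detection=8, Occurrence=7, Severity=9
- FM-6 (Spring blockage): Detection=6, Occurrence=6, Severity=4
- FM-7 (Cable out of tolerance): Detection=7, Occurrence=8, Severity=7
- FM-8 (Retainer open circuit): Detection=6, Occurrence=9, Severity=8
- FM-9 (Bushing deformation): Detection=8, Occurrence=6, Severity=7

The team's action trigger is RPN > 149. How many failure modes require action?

RPN = Severity × Occurrence × Detection:
  FM-1: 5 × 10 × 3 = 150
  FM-2: 4 × 7 × 2 = 56
  FM-3: 7 × 3 × 7 = 147
  FM-4: 5 × 3 × 4 = 60
  FM-5: 9 × 7 × 8 = 504
  FM-6: 4 × 6 × 6 = 144
  FM-7: 7 × 8 × 7 = 392
  FM-8: 8 × 9 × 6 = 432
  FM-9: 7 × 6 × 8 = 336
Modes with RPN > 149: FM-1 (150), FM-5 (504), FM-7 (392), FM-8 (432), FM-9 (336) → 5.

5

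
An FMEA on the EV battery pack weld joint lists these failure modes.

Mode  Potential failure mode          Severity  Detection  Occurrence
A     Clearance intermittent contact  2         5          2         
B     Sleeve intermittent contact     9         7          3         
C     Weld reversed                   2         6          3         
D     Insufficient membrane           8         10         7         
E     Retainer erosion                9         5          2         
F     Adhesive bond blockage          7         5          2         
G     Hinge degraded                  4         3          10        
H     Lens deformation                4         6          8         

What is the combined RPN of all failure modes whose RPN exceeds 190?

752

RPN = Severity × Occurrence × Detection:
  A: 2 × 2 × 5 = 20
  B: 9 × 3 × 7 = 189
  C: 2 × 3 × 6 = 36
  D: 8 × 7 × 10 = 560
  E: 9 × 2 × 5 = 90
  F: 7 × 2 × 5 = 70
  G: 4 × 10 × 3 = 120
  H: 4 × 8 × 6 = 192
RPN > 190: D (560), H (192).
Sum: 560 + 192 = 752.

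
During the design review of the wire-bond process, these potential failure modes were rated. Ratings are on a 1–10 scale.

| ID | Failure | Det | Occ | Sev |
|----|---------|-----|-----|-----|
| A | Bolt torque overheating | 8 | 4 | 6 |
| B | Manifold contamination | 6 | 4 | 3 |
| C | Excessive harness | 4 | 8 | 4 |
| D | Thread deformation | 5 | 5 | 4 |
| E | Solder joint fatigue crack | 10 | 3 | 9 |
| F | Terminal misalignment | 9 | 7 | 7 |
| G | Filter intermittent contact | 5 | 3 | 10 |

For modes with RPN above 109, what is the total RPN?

RPN = Severity × Occurrence × Detection:
  A: 6 × 4 × 8 = 192
  B: 3 × 4 × 6 = 72
  C: 4 × 8 × 4 = 128
  D: 4 × 5 × 5 = 100
  E: 9 × 3 × 10 = 270
  F: 7 × 7 × 9 = 441
  G: 10 × 3 × 5 = 150
RPN > 109: A (192), C (128), E (270), F (441), G (150).
Sum: 192 + 128 + 270 + 441 + 150 = 1181.

1181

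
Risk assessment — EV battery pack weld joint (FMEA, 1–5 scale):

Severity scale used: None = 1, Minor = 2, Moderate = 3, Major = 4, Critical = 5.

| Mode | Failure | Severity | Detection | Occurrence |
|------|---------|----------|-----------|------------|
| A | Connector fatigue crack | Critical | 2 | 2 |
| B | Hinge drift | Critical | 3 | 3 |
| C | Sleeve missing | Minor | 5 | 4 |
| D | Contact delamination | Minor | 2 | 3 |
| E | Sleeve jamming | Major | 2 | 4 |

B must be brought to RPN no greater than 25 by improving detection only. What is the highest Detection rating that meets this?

1

B: S=5, O=3, D=3 → current RPN = 45.
Fixed product = 15. Need 15 × D ≤ 25, so D ≤ 25/15 = 1.67.
Maximum integer Detection rating = 1 (gives RPN 15; D=2 would give 30 > 25).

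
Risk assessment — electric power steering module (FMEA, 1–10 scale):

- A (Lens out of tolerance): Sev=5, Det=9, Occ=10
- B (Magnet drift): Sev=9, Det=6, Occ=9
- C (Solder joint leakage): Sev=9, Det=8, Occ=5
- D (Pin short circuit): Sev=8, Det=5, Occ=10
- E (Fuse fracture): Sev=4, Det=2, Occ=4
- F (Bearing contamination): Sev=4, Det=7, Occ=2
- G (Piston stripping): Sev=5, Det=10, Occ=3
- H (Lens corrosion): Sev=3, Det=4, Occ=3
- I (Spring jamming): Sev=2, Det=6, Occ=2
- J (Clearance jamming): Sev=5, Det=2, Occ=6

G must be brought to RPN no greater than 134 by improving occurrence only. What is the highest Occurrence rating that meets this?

G: S=5, O=3, D=10 → current RPN = 150.
Fixed product = 50. Need 50 × O ≤ 134, so O ≤ 134/50 = 2.68.
Maximum integer Occurrence rating = 2 (gives RPN 100; O=3 would give 150 > 134).

2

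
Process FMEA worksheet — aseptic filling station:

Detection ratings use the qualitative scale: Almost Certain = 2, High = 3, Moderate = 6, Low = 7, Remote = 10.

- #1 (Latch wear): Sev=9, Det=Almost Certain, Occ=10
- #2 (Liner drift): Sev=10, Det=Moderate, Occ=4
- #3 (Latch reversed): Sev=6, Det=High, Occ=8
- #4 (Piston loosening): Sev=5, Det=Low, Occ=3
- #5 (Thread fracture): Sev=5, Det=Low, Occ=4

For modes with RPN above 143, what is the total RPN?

564

RPN = Severity × Occurrence × Detection:
  #1: 9 × 10 × 2 = 180
  #2: 10 × 4 × 6 = 240
  #3: 6 × 8 × 3 = 144
  #4: 5 × 3 × 7 = 105
  #5: 5 × 4 × 7 = 140
RPN > 143: #1 (180), #2 (240), #3 (144).
Sum: 180 + 240 + 144 = 564.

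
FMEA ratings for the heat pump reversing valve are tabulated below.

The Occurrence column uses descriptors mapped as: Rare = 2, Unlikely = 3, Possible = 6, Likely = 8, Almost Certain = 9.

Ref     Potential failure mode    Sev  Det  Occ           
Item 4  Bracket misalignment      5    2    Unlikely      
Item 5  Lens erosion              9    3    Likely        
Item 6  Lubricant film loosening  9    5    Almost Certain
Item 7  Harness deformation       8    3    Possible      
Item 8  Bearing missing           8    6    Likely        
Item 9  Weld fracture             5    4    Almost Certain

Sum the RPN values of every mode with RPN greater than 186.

1005

RPN = Severity × Occurrence × Detection:
  Item 4: 5 × 3 × 2 = 30
  Item 5: 9 × 8 × 3 = 216
  Item 6: 9 × 9 × 5 = 405
  Item 7: 8 × 6 × 3 = 144
  Item 8: 8 × 8 × 6 = 384
  Item 9: 5 × 9 × 4 = 180
RPN > 186: Item 5 (216), Item 6 (405), Item 8 (384).
Sum: 216 + 405 + 384 = 1005.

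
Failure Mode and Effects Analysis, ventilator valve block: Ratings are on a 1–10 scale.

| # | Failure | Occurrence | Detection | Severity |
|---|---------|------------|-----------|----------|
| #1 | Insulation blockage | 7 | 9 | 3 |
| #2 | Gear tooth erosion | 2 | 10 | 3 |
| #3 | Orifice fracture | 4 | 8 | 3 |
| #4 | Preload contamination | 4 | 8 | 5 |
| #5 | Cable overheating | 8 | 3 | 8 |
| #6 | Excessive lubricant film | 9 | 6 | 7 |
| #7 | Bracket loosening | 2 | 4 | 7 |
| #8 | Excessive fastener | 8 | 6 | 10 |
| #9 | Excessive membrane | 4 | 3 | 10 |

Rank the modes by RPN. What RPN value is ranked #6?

120

RPN = Severity × Occurrence × Detection:
  #1: 3 × 7 × 9 = 189
  #2: 3 × 2 × 10 = 60
  #3: 3 × 4 × 8 = 96
  #4: 5 × 4 × 8 = 160
  #5: 8 × 8 × 3 = 192
  #6: 7 × 9 × 6 = 378
  #7: 7 × 2 × 4 = 56
  #8: 10 × 8 × 6 = 480
  #9: 10 × 4 × 3 = 120
Sorted descending: 480, 378, 192, 189, 160, 120, 96, 60, 56.
The sixth-highest RPN is 120 (#9).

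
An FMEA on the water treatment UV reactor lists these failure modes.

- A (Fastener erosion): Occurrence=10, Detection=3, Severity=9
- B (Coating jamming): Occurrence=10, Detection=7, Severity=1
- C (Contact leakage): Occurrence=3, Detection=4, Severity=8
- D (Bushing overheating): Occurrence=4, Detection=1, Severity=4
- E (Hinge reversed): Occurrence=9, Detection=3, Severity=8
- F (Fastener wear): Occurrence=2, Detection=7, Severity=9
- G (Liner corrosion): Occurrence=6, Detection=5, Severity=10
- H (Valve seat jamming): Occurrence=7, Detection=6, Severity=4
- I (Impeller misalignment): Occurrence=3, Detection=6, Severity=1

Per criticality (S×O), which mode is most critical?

Criticality = Severity × Occurrence:
  A: 9 × 10 = 90
  B: 1 × 10 = 10
  C: 8 × 3 = 24
  D: 4 × 4 = 16
  E: 8 × 9 = 72
  F: 9 × 2 = 18
  G: 10 × 6 = 60
  H: 4 × 7 = 28
  I: 1 × 3 = 3
Highest criticality is 90 → A.

A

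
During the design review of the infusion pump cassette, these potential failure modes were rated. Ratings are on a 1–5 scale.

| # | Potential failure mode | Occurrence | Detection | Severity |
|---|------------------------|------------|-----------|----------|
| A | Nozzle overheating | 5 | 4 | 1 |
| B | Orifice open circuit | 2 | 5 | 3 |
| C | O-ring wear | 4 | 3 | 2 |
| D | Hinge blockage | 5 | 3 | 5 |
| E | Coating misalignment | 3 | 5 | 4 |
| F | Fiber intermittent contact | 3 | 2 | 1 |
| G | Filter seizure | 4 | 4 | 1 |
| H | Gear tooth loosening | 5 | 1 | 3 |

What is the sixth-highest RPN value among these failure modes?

RPN = Severity × Occurrence × Detection:
  A: 1 × 5 × 4 = 20
  B: 3 × 2 × 5 = 30
  C: 2 × 4 × 3 = 24
  D: 5 × 5 × 3 = 75
  E: 4 × 3 × 5 = 60
  F: 1 × 3 × 2 = 6
  G: 1 × 4 × 4 = 16
  H: 3 × 5 × 1 = 15
Sorted descending: 75, 60, 30, 24, 20, 16, 15, 6.
The sixth-highest RPN is 16 (G).

16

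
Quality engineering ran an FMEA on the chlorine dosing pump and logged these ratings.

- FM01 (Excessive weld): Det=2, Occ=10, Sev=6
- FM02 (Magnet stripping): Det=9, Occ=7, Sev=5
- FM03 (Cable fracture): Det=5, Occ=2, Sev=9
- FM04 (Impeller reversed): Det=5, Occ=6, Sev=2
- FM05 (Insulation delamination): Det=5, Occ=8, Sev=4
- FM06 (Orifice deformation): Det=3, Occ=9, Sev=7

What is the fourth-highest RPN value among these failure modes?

RPN = Severity × Occurrence × Detection:
  FM01: 6 × 10 × 2 = 120
  FM02: 5 × 7 × 9 = 315
  FM03: 9 × 2 × 5 = 90
  FM04: 2 × 6 × 5 = 60
  FM05: 4 × 8 × 5 = 160
  FM06: 7 × 9 × 3 = 189
Sorted descending: 315, 189, 160, 120, 90, 60.
The fourth-highest RPN is 120 (FM01).

120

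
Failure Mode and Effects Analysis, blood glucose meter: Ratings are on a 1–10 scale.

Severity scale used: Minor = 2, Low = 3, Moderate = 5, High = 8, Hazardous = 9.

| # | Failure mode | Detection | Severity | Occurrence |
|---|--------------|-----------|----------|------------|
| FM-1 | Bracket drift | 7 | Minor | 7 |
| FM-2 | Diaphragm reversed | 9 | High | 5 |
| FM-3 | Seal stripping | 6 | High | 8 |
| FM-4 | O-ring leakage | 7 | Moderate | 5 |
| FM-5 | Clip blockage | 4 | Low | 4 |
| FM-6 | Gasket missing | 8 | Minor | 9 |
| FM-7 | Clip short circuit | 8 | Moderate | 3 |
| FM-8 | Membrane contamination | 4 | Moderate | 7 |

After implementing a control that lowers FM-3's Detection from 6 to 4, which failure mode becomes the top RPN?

RPN = Severity × Occurrence × Detection:
  FM-1: 2 × 7 × 7 = 98
  FM-2: 8 × 5 × 9 = 360
  FM-3: 8 × 8 × 6 = 384
  FM-4: 5 × 5 × 7 = 175
  FM-5: 3 × 4 × 4 = 48
  FM-6: 2 × 9 × 8 = 144
  FM-7: 5 × 3 × 8 = 120
  FM-8: 5 × 7 × 4 = 140
After action: FM-3 → 8 × 8 × 4 = 256.
Revised RPNs: FM-2=360, FM-3=256, FM-4=175, FM-6=144, FM-8=140, FM-7=120, FM-1=98, FM-5=48.
Highest is now FM-2 (360).

FM-2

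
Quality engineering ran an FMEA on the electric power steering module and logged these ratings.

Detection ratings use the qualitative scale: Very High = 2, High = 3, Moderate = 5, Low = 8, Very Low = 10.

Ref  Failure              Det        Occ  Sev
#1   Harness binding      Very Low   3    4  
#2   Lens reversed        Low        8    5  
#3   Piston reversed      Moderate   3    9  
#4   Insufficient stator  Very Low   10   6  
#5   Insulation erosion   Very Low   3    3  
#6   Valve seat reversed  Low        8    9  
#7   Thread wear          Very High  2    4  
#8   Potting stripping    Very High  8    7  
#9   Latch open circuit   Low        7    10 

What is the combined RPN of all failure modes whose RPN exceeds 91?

RPN = Severity × Occurrence × Detection:
  #1: 4 × 3 × 10 = 120
  #2: 5 × 8 × 8 = 320
  #3: 9 × 3 × 5 = 135
  #4: 6 × 10 × 10 = 600
  #5: 3 × 3 × 10 = 90
  #6: 9 × 8 × 8 = 576
  #7: 4 × 2 × 2 = 16
  #8: 7 × 8 × 2 = 112
  #9: 10 × 7 × 8 = 560
RPN > 91: #1 (120), #2 (320), #3 (135), #4 (600), #6 (576), #8 (112), #9 (560).
Sum: 120 + 320 + 135 + 600 + 576 + 112 + 560 = 2423.

2423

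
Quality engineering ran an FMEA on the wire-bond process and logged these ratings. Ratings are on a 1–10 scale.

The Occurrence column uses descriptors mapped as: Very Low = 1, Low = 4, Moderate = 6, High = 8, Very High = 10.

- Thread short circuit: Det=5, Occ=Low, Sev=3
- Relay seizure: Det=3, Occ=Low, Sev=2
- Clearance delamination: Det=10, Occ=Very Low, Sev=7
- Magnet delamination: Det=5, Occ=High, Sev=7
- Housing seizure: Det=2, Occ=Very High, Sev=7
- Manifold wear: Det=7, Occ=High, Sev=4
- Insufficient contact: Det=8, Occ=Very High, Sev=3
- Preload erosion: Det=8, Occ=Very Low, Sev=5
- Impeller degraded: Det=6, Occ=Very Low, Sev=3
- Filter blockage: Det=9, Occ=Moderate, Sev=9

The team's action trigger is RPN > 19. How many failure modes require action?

9

RPN = Severity × Occurrence × Detection:
  Thread short circuit: 3 × 4 × 5 = 60
  Relay seizure: 2 × 4 × 3 = 24
  Clearance delamination: 7 × 1 × 10 = 70
  Magnet delamination: 7 × 8 × 5 = 280
  Housing seizure: 7 × 10 × 2 = 140
  Manifold wear: 4 × 8 × 7 = 224
  Insufficient contact: 3 × 10 × 8 = 240
  Preload erosion: 5 × 1 × 8 = 40
  Impeller degraded: 3 × 1 × 6 = 18
  Filter blockage: 9 × 6 × 9 = 486
Modes with RPN > 19: Thread short circuit (60), Relay seizure (24), Clearance delamination (70), Magnet delamination (280), Housing seizure (140), Manifold wear (224), Insufficient contact (240), Preload erosion (40), Filter blockage (486) → 9.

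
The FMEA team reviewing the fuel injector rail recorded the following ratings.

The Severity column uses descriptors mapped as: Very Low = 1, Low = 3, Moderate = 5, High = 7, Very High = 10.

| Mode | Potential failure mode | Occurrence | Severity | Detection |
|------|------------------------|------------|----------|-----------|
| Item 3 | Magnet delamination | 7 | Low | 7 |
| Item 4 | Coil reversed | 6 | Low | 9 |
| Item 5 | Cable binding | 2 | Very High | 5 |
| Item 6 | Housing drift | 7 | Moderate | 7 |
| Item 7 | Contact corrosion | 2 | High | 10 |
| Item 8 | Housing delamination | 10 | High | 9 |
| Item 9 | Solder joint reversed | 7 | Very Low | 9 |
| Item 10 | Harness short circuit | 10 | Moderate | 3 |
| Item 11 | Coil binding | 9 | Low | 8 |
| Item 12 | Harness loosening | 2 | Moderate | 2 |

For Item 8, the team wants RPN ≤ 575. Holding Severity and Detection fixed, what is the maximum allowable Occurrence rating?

9

Item 8: S=7, O=10, D=9 → current RPN = 630.
Fixed product = 63. Need 63 × O ≤ 575, so O ≤ 575/63 = 9.13.
Maximum integer Occurrence rating = 9 (gives RPN 567; O=10 would give 630 > 575).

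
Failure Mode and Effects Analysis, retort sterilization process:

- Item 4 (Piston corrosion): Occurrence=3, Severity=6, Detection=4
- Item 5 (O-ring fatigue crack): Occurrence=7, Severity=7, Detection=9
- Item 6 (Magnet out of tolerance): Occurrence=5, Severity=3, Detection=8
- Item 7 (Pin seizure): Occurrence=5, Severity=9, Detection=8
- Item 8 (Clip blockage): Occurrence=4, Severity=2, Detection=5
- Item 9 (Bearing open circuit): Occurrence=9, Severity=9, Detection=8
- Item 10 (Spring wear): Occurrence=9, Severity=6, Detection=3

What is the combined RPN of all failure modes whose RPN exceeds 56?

1803

RPN = Severity × Occurrence × Detection:
  Item 4: 6 × 3 × 4 = 72
  Item 5: 7 × 7 × 9 = 441
  Item 6: 3 × 5 × 8 = 120
  Item 7: 9 × 5 × 8 = 360
  Item 8: 2 × 4 × 5 = 40
  Item 9: 9 × 9 × 8 = 648
  Item 10: 6 × 9 × 3 = 162
RPN > 56: Item 4 (72), Item 5 (441), Item 6 (120), Item 7 (360), Item 9 (648), Item 10 (162).
Sum: 72 + 441 + 120 + 360 + 648 + 162 = 1803.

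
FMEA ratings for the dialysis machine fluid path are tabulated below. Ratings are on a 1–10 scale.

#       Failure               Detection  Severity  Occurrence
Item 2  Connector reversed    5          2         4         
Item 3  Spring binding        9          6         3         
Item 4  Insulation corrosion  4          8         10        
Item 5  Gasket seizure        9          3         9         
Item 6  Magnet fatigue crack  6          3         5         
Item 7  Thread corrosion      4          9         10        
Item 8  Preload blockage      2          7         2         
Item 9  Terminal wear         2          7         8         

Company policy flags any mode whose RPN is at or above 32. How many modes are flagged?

7

RPN = Severity × Occurrence × Detection:
  Item 2: 2 × 4 × 5 = 40
  Item 3: 6 × 3 × 9 = 162
  Item 4: 8 × 10 × 4 = 320
  Item 5: 3 × 9 × 9 = 243
  Item 6: 3 × 5 × 6 = 90
  Item 7: 9 × 10 × 4 = 360
  Item 8: 7 × 2 × 2 = 28
  Item 9: 7 × 8 × 2 = 112
Modes with RPN ≥ 32: Item 2 (40), Item 3 (162), Item 4 (320), Item 5 (243), Item 6 (90), Item 7 (360), Item 9 (112) → 7.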